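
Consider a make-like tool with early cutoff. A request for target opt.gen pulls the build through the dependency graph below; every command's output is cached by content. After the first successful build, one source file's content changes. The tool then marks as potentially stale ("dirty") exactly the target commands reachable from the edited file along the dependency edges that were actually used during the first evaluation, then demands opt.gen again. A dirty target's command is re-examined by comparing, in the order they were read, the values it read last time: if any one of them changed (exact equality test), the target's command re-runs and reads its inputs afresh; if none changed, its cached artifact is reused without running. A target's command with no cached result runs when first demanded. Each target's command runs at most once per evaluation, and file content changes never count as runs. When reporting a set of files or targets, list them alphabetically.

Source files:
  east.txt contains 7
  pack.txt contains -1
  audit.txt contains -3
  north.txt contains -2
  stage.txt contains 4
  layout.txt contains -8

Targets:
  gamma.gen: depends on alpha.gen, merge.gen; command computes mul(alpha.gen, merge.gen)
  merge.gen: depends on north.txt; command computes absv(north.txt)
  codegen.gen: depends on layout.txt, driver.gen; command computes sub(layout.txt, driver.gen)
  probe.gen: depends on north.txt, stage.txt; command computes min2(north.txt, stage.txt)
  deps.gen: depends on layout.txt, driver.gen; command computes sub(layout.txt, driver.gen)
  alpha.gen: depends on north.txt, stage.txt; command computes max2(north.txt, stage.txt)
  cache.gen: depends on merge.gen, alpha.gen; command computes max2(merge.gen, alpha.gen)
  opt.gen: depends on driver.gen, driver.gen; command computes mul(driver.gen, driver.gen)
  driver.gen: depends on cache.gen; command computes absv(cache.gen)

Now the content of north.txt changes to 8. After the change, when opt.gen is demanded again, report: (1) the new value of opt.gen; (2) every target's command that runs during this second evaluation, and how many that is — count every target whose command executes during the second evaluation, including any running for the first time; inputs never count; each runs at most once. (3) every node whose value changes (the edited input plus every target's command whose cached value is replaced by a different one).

First demand of the output computes:
  alpha.gen = max2(-2, 4) = 4
  merge.gen = absv(-2) = 2
  cache.gen = max2(2, 4) = 4
  driver.gen = absv(4) = 4
  opt.gen = mul(4, 4) = 16

After the edit, cleaning proceeds:
  alpha.gen: a read changed (north.txt -2->8) — executes, giving 8.
  merge.gen: a read changed (north.txt -2->8) — executes, giving 8.
  cache.gen: a read changed (merge.gen 2->8; alpha.gen 4->8) — executes, giving 8.
  driver.gen: a read changed (cache.gen 4->8) — executes, giving 8.
  opt.gen: a read changed (driver.gen 4->8; driver.gen 4->8) — executes, giving 64.

Demanding opt.gen again yields 64.
5 target commands run: alpha.gen, cache.gen, driver.gen, merge.gen, opt.gen.
The nodes whose values change: alpha.gen, cache.gen, driver.gen, merge.gen, north.txt, opt.gen.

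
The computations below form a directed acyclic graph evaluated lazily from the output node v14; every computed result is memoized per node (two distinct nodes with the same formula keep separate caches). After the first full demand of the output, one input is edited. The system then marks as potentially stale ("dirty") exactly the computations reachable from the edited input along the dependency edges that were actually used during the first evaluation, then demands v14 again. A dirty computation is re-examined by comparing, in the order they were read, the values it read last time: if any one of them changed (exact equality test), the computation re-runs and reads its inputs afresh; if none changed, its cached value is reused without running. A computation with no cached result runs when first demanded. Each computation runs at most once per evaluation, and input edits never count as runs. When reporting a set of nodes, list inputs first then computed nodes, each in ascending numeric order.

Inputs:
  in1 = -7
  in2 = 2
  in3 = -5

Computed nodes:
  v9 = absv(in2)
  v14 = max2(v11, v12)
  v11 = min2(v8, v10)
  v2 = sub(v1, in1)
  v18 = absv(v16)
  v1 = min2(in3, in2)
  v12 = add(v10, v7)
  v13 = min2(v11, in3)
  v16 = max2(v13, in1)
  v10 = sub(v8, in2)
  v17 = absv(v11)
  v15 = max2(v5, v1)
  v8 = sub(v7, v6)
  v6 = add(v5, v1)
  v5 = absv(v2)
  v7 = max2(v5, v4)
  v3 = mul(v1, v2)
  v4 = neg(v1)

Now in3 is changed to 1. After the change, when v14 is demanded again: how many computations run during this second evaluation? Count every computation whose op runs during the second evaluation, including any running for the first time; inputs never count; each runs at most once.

First demand of the output computes:
  v1 = min2(-5, 2) = -5
  v2 = sub(-5, -7) = 2
  v4 = neg(-5) = 5
  v5 = absv(2) = 2
  v6 = add(2, -5) = -3
  v7 = max2(2, 5) = 5
  v8 = sub(5, -3) = 8
  v10 = sub(8, 2) = 6
  v11 = min2(8, 6) = 6
  v12 = add(6, 5) = 11
  v14 = max2(6, 11) = 11

After the edit, cleaning proceeds:
  v1: a read changed (in3 -5->1) — executes, giving 1.
  v2: a read changed (v1 -5->1) — executes, giving 8.
  v4: a read changed (v1 -5->1) — executes, giving -1.
  v5: a read changed (v2 2->8) — executes, giving 8.
  v6: a read changed (v5 2->8; v1 -5->1) — executes, giving 9.
  v7: a read changed (v5 2->8; v4 5->-1) — executes, giving 8.
  v8: a read changed (v7 5->8; v6 -3->9) — executes, giving -1.
  v10: a read changed (v8 8->-1) — executes, giving -3.
  v11: a read changed (v8 8->-1; v10 6->-3) — executes, giving -3.
  v12: a read changed (v10 6->-3; v7 5->8) — executes, giving 5.
  v14: a read changed (v11 6->-3; v12 11->5) — executes, giving 5.

11 computations run: v1, v2, v4, v5, v6, v7, v8, v10, v11, v12, v14.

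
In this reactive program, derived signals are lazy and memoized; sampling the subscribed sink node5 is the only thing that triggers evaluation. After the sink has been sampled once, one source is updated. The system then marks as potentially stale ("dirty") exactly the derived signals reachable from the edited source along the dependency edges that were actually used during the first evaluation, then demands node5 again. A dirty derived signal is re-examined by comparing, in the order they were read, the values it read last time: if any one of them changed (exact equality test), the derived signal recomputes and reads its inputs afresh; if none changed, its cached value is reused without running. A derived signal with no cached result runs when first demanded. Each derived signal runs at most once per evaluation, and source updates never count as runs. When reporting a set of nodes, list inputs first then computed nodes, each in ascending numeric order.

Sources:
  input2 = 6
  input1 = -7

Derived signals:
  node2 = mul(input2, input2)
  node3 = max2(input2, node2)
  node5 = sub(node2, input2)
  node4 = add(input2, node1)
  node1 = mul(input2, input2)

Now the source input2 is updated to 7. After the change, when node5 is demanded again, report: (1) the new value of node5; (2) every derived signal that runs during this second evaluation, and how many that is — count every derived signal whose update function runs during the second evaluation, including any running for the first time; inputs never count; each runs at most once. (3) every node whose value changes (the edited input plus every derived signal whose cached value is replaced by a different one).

Demanding node5 again yields 42.
2 derived signals run: node2, node5.
The nodes whose values change: input2, node2, node5.

First demand of the output computes:
  node2 = mul(6, 6) = 36
  node5 = sub(36, 6) = 30

After the edit, cleaning proceeds:
  node2: a read changed (input2 6->7; input2 6->7) — executes, giving 49.
  node5: a read changed (node2 36->49; input2 6->7) — executes, giving 42.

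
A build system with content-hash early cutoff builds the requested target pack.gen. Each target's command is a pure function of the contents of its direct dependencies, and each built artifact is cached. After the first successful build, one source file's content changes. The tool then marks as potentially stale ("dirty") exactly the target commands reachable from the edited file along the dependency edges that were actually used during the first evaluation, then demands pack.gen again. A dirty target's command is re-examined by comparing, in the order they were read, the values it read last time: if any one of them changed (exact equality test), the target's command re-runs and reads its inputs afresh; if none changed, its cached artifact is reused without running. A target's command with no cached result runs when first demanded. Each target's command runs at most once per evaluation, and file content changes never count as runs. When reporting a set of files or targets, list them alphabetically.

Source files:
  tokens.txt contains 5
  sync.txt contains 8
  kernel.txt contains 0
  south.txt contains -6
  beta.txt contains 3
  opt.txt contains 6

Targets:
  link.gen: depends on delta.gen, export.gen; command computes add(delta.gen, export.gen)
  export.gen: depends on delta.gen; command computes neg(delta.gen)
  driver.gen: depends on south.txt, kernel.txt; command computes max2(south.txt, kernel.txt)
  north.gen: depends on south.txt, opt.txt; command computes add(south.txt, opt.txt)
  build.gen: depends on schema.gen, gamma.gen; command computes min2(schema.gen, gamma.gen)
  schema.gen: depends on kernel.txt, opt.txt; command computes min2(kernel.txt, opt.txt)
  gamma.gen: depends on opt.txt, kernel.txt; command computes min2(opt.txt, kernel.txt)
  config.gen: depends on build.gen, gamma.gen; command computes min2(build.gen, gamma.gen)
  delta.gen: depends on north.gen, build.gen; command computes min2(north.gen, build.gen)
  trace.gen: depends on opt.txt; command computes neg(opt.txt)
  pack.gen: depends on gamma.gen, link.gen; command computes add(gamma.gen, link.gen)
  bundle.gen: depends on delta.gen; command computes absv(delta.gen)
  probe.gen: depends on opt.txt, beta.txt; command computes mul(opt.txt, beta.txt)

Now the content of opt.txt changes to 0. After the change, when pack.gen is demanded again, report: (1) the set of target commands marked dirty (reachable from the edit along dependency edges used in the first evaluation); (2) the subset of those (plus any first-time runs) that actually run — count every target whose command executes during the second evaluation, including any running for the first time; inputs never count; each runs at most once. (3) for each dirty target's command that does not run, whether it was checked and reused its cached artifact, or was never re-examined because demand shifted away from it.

Marked dirty: build.gen, delta.gen, export.gen, gamma.gen, link.gen, north.gen, pack.gen, schema.gen.
Target commands that run: delta.gen, export.gen, gamma.gen, link.gen, north.gen, schema.gen — 6 in total.
Checked but reused from cache: build.gen, pack.gen.
Key observation: the cutoff stops propagation at build.gen — its inputs' values are unchanged, so it reuses its cache.

First evaluation (everything demanded from the output):
  gamma.gen = min2(6, 0) = 0
  north.gen = add(-6, 6) = 0
  schema.gen = min2(0, 6) = 0
  build.gen = min2(0, 0) = 0
  delta.gen = min2(0, 0) = 0
  export.gen = neg(0) = 0
  link.gen = add(0, 0) = 0
  pack.gen = add(0, 0) = 0

Propagation after the edit:
  gamma.gen: runs — opt.txt 6->0; result 0 (same value as before).
  north.gen: runs — opt.txt 6->0; result -6.
  schema.gen: runs — opt.txt 6->0; result 0 (same value as before).
  build.gen: checked — values it read are unchanged (schema.gen unchanged, gamma.gen unchanged); reused cached 0 without running.
  delta.gen: runs — north.gen 0->-6; result -6.
  export.gen: runs — delta.gen 0->-6; result 6.
  link.gen: runs — delta.gen 0->-6; export.gen 0->6; result 0 (same value as before).
  pack.gen: checked — values it read are unchanged (gamma.gen unchanged, link.gen unchanged); reused cached 0 without running.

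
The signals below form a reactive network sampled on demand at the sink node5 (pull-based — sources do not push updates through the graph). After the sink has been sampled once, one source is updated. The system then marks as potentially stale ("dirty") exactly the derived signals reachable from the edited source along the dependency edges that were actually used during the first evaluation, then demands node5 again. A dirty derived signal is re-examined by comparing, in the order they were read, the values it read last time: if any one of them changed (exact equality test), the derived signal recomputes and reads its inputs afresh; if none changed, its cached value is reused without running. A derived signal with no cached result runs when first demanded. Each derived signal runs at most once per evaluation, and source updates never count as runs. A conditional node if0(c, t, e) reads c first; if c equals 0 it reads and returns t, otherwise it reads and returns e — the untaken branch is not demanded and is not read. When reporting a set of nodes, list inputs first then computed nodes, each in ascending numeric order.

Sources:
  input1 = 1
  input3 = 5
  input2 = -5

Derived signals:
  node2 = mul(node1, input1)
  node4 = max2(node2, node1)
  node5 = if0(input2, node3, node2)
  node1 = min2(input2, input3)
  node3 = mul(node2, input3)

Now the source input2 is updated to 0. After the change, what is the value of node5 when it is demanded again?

node5 now evaluates to 0.
The important point: the flipped condition pulls in fresh nodes; node3 runs for the first time.

Initial pass — values computed on the first demand:
  node1 = min2(-5, 5) = -5
  node2 = mul(-5, 1) = -5
  node5 = if0(input2=-5 -> else branch node2) = -5

Second demand — change propagation:
  node1: re-runs because input2 -5->0; new result 0.
  node2: re-runs because node1 -5->0; new result 0.
  node3: newly demanded (no cache) — executes and yields 0.
  node5: re-runs because input2 -5->0; node2 -5->0; new result 0.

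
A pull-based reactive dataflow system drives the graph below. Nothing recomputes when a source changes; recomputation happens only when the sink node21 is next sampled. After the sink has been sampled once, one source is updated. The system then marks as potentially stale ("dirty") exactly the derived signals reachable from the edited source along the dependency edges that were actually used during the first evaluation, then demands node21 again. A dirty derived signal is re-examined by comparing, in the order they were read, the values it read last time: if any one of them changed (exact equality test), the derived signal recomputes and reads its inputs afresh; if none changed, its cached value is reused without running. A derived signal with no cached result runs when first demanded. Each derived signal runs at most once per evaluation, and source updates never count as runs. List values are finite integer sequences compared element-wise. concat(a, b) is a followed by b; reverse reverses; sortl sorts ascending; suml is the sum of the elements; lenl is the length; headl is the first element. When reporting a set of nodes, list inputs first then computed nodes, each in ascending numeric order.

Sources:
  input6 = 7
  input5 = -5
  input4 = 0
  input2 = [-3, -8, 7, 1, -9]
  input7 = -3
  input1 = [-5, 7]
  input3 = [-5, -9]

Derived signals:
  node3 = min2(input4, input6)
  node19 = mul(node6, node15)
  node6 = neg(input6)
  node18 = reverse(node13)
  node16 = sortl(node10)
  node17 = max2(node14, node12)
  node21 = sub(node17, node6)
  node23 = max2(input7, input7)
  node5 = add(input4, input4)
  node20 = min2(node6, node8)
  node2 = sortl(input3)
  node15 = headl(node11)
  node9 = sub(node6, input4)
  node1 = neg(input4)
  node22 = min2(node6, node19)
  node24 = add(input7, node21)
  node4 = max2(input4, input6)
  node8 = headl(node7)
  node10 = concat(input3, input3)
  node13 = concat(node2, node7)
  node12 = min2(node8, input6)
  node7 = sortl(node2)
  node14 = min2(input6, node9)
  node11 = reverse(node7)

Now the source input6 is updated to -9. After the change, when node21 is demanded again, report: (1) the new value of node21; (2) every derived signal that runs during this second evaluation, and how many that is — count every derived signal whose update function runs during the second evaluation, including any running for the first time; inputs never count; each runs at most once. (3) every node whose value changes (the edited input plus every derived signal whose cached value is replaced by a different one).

First evaluation (everything demanded from the output):
  node2 = sortl([-5, -9]) = [-9, -5]
  node6 = neg(7) = -7
  node7 = sortl([-9, -5]) = [-9, -5]
  node8 = headl([-9, -5]) = -9
  node9 = sub(-7, 0) = -7
  node12 = min2(-9, 7) = -9
  node14 = min2(7, -7) = -7
  node17 = max2(-7, -9) = -7
  node21 = sub(-7, -7) = 0

Propagation after the edit:
  node6: runs — input6 7->-9; result 9.
  node9: runs — node6 -7->9; result 9.
  node12: runs — input6 7->-9; result -9 (same value as before).
  node14: runs — input6 7->-9; node9 -7->9; result -9.
  node17: runs — node14 -7->-9; result -9.
  node21: runs — node17 -7->-9; node6 -7->9; result -18.

New value of node21: -18.
Derived signals that run: node6, node9, node12, node14, node17, node21 — 6 in total.
Values that change: input6, node6, node9, node14, node17, node21.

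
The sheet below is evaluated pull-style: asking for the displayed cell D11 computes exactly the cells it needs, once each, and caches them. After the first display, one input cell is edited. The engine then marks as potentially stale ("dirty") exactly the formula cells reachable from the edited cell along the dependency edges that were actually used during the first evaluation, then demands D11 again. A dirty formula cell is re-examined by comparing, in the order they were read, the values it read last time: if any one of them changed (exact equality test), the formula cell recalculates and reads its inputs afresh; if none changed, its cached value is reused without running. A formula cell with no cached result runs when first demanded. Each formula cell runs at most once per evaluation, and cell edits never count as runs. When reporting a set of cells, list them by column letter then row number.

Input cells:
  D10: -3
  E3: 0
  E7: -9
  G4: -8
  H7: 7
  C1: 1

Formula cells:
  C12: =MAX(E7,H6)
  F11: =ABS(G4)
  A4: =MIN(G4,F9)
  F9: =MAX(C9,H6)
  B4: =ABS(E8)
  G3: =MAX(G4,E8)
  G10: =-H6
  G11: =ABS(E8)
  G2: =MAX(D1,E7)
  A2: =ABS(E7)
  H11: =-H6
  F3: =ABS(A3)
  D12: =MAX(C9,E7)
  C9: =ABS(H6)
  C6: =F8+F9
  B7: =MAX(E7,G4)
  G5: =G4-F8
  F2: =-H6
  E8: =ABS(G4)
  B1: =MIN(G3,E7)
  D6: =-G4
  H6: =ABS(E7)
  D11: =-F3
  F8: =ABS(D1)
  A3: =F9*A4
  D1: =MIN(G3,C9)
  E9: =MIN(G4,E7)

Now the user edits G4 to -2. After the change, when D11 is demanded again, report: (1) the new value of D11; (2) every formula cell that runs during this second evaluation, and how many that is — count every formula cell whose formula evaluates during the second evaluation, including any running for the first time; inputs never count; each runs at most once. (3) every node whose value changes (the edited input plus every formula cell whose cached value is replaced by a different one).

First demand of the output computes:
  H6 = ABS(-9) = 9
  C9 = ABS(9) = 9
  F9 = MAX(9, 9) = 9
  A4 = MIN(-8, 9) = -8
  A3 = 9 * -8 = -72
  F3 = ABS(-72) = 72
  D11 = -(72) = -72

After the edit, cleaning proceeds:
  A4: a read changed (G4 -8->-2) — executes, giving -2.
  A3: a read changed (A4 -8->-2) — executes, giving -18.
  F3: a read changed (A3 -72->-18) — executes, giving 18.
  D11: a read changed (F3 72->18) — executes, giving -18.

Demanding D11 again yields -18.
4 formula cells run: A3, A4, D11, F3.
The nodes whose values change: A3, A4, D11, F3, G4.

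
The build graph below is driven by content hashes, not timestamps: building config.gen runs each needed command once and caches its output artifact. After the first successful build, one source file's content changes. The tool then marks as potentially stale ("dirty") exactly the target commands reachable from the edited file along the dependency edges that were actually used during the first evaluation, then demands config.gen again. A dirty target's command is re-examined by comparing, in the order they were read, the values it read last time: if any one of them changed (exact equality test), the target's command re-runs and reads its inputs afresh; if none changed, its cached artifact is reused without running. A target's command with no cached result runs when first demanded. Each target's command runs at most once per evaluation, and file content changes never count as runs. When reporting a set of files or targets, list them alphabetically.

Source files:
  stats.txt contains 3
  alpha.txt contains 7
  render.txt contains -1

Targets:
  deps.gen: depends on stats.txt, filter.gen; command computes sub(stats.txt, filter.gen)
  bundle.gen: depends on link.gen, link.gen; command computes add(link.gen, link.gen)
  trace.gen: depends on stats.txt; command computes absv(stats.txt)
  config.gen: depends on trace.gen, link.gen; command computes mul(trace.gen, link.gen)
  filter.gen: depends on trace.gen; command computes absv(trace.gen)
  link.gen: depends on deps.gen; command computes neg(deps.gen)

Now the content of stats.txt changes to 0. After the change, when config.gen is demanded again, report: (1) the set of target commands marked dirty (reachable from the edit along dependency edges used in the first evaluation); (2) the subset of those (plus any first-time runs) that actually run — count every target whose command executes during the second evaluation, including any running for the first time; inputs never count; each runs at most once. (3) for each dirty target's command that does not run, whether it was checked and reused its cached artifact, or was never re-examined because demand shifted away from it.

Dirty set: config.gen, deps.gen, filter.gen, link.gen, trace.gen.
Run set: config.gen, deps.gen, filter.gen, trace.gen (4 run).
Re-examined without running (cache reused): link.gen.
The important point: at link.gen every value read last time is unchanged, so the dirty flag clears without a run.

Initial pass — values computed on the first demand:
  trace.gen = absv(3) = 3
  filter.gen = absv(3) = 3
  deps.gen = sub(3, 3) = 0
  link.gen = neg(0) = 0
  config.gen = mul(3, 0) = 0

Second demand — change propagation:
  trace.gen: re-runs because stats.txt 3->0; new result 0.
  filter.gen: re-runs because trace.gen 3->0; new result 0.
  deps.gen: re-runs because stats.txt 3->0; filter.gen 3->0; new result 0 (unchanged).
  link.gen: re-examined; everything it read last time is the same (deps.gen unchanged) — cache 0 kept, no run.
  config.gen: re-runs because trace.gen 3->0; new result 0 (unchanged).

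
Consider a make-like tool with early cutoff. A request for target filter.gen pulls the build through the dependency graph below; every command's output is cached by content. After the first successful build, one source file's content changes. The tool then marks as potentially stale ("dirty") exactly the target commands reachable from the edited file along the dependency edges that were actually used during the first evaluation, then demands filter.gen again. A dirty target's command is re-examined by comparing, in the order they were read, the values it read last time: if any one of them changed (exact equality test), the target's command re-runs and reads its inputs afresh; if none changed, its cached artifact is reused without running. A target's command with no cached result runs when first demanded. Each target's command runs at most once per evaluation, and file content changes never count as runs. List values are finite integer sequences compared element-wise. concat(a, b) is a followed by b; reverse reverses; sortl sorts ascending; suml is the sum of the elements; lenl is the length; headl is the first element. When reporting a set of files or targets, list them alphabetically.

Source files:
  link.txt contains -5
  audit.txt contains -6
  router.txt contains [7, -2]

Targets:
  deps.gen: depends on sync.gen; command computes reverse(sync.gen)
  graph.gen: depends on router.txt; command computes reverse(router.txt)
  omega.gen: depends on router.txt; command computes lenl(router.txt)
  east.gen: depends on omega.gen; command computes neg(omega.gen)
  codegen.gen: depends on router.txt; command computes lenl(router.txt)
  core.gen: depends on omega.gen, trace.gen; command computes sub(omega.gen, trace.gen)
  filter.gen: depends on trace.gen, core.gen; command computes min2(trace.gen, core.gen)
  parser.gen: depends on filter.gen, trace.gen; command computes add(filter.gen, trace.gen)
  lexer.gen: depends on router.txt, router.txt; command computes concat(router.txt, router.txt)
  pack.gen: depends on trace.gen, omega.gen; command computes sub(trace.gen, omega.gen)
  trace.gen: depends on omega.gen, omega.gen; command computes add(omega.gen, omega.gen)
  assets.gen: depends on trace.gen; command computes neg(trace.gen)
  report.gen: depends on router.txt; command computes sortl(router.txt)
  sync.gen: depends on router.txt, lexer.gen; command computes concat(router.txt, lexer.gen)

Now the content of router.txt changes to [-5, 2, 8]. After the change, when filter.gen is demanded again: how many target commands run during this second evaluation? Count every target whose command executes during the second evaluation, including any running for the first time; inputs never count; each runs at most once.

First demand of the output computes:
  omega.gen = lenl([7, -2]) = 2
  trace.gen = add(2, 2) = 4
  core.gen = sub(2, 4) = -2
  filter.gen = min2(4, -2) = -2

After the edit, cleaning proceeds:
  omega.gen: a read changed (router.txt [7, -2]->[-5, 2, 8]) — executes, giving 3.
  trace.gen: a read changed (omega.gen 2->3; omega.gen 2->3) — executes, giving 6.
  core.gen: a read changed (omega.gen 2->3; trace.gen 4->6) — executes, giving -3.
  filter.gen: a read changed (trace.gen 4->6; core.gen -2->-3) — executes, giving -3.

4 target commands run: core.gen, filter.gen, omega.gen, trace.gen.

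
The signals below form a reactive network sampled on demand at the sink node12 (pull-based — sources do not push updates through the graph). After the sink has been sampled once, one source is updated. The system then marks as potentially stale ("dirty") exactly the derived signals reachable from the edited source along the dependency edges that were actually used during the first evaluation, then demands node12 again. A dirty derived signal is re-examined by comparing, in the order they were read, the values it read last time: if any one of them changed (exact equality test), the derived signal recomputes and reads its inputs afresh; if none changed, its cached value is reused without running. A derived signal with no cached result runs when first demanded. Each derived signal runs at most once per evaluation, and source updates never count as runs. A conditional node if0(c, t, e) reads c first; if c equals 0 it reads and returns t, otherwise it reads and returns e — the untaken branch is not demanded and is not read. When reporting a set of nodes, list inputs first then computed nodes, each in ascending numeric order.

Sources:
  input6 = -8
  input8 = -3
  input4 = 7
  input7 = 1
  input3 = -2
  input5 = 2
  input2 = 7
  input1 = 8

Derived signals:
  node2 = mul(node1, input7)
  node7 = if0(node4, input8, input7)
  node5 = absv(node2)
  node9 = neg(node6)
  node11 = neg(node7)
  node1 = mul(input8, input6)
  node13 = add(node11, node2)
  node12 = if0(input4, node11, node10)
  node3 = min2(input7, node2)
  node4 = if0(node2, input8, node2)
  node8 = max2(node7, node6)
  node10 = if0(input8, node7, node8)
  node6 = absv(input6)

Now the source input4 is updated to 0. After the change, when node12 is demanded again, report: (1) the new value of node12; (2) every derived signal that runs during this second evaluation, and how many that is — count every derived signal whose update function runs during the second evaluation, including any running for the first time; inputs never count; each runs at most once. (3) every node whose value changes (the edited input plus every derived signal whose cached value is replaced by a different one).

node12 now evaluates to -1.
Run set: node11, node12 (2 run).
Changed values: input4, node12.
The important point: the flipped condition pulls in fresh nodes; node11 runs for the first time.

Initial pass — values computed on the first demand:
  node1 = mul(-3, -8) = 24
  node2 = mul(24, 1) = 24
  node4 = if0(node2=24 -> else branch node2) = 24
  node6 = absv(-8) = 8
  node7 = if0(node4=24 -> else branch input7) = 1
  node8 = max2(1, 8) = 8
  node10 = if0(input8=-3 -> else branch node8) = 8
  node12 = if0(input4=7 -> else branch node10) = 8

Second demand — change propagation:
  node11: newly demanded (no cache) — executes and yields -1.
  node12: re-runs because input4 7->0; new result -1.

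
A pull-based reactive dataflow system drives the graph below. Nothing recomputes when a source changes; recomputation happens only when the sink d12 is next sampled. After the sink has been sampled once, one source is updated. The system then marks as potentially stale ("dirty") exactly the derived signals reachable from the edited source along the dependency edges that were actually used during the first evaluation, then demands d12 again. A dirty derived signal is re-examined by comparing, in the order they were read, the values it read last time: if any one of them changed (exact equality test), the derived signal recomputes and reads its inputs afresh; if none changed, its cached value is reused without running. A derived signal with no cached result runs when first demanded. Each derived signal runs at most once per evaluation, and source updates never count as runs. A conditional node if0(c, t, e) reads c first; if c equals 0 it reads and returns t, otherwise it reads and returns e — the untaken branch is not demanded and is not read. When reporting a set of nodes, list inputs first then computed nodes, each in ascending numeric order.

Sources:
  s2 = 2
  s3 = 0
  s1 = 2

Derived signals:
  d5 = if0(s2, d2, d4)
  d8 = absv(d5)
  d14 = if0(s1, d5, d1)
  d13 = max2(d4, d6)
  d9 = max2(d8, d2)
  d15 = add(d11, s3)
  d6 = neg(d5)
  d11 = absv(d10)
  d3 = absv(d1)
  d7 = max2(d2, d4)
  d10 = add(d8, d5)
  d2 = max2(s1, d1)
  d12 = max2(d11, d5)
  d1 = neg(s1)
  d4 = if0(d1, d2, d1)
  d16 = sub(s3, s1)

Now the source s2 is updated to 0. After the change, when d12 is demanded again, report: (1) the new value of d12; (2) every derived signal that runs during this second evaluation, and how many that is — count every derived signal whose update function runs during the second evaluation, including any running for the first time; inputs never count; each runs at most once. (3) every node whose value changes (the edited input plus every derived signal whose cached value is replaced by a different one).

New value of d12: 4.
Derived signals that run: d2, d5, d8, d10, d11, d12 — 6 in total.
Values that change: s2, d5, d10, d11, d12.
Key observation: a condition flipped, so demand reaches new nodes — d2 runs for the first time.

First evaluation (everything demanded from the output):
  d1 = neg(2) = -2
  d4 = if0(d1=-2 -> else branch d1) = -2
  d5 = if0(s2=2 -> else branch d4) = -2
  d8 = absv(-2) = 2
  d10 = add(2, -2) = 0
  d11 = absv(0) = 0
  d12 = max2(0, -2) = 0

Propagation after the edit:
  d2: demanded for the first time — runs, produces 2.
  d5: runs — s2 2->0; result 2.
  d8: runs — d5 -2->2; result 2 (same value as before).
  d10: runs — d5 -2->2; result 4.
  d11: runs — d10 0->4; result 4.
  d12: runs — d11 0->4; d5 -2->2; result 4.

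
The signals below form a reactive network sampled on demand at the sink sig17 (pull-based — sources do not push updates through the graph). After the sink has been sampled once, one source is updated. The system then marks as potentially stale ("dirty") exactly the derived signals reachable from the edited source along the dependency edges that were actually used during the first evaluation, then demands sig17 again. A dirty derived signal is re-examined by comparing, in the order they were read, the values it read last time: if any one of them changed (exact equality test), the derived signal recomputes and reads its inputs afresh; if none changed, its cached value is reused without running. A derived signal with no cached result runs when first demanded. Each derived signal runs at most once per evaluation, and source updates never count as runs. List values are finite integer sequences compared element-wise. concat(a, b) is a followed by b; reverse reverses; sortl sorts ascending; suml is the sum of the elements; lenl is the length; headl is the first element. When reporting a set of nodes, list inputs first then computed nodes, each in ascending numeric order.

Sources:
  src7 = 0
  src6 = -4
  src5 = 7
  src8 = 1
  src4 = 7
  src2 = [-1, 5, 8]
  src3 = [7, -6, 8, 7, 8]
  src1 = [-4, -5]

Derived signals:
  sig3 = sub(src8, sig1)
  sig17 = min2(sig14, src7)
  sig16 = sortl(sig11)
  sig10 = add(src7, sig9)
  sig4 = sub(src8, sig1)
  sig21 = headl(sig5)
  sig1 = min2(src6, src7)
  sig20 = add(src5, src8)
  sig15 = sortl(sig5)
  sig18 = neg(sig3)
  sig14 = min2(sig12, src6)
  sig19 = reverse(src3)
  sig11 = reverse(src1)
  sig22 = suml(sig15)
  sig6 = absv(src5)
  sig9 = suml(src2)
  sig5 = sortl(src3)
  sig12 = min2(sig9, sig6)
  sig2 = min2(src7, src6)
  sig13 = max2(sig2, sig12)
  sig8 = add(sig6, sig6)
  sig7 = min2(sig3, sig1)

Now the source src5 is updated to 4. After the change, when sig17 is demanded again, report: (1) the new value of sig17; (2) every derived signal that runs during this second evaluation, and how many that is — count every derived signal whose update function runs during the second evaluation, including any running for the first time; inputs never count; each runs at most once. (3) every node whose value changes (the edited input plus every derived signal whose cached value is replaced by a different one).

Initial pass — values computed on the first demand:
  sig6 = absv(7) = 7
  sig9 = suml([-1, 5, 8]) = 12
  sig12 = min2(12, 7) = 7
  sig14 = min2(7, -4) = -4
  sig17 = min2(-4, 0) = -4

Second demand — change propagation:
  sig6: re-runs because src5 7->4; new result 4.
  sig12: re-runs because sig6 7->4; new result 4.
  sig14: re-runs because sig12 7->4; new result -4 (unchanged).
  sig17: re-examined; everything it read last time is the same (sig14 unchanged, src7 unchanged) — cache -4 kept, no run.

The important point: sig14 recomputes to an identical value, and the output ends up unchanged.

sig17 now evaluates to -4.
Run set: sig6, sig12, sig14 (3 run).
Changed values: src5, sig6, sig12.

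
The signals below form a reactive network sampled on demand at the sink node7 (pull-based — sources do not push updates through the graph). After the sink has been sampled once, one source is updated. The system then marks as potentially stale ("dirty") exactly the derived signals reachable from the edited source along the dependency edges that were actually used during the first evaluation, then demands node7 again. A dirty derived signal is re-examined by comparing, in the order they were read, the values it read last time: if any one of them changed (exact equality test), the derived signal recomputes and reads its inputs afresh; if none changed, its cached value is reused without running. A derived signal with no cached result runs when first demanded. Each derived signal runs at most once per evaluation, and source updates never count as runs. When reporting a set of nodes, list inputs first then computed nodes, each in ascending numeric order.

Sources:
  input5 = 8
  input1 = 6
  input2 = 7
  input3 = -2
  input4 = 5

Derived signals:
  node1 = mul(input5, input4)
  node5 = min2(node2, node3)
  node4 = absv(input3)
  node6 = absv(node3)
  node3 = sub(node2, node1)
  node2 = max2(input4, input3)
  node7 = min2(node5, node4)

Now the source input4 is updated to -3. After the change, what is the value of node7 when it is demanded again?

node7 now evaluates to -2.

Initial pass — values computed on the first demand:
  node1 = mul(8, 5) = 40
  node2 = max2(5, -2) = 5
  node3 = sub(5, 40) = -35
  node4 = absv(-2) = 2
  node5 = min2(5, -35) = -35
  node7 = min2(-35, 2) = -35

Second demand — change propagation:
  node1: re-runs because input4 5->-3; new result -24.
  node2: re-runs because input4 5->-3; new result -2.
  node3: re-runs because node2 5->-2; node1 40->-24; new result 22.
  node5: re-runs because node2 5->-2; node3 -35->22; new result -2.
  node7: re-runs because node5 -35->-2; new result -2.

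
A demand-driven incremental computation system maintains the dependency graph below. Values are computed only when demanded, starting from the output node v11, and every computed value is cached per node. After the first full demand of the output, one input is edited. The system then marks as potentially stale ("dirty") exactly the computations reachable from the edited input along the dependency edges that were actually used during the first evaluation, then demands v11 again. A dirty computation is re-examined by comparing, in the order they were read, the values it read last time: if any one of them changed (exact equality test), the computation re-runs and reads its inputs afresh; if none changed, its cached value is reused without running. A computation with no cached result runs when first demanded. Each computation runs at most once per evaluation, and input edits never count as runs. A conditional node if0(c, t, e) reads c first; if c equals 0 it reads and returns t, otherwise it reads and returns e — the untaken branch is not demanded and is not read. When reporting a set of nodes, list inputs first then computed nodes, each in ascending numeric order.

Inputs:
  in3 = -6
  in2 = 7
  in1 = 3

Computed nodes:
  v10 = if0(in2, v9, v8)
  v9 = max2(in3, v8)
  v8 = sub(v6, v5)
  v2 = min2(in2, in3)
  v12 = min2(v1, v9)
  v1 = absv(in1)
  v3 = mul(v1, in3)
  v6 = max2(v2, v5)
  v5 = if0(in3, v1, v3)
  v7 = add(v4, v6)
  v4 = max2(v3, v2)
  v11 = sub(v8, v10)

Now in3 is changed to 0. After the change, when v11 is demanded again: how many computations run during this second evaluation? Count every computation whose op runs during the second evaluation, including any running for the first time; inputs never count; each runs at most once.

Computations that run: v2, v5, v6, v8, v10, v11 — 6 in total.
Key observation: a condition flipped, so demand moved to the other branch — v3 is never re-examined.

First evaluation (everything demanded from the output):
  v1 = absv(3) = 3
  v2 = min2(7, -6) = -6
  v3 = mul(3, -6) = -18
  v5 = if0(in3=-6 -> else branch v3) = -18
  v6 = max2(-6, -18) = -6
  v8 = sub(-6, -18) = 12
  v10 = if0(in2=7 -> else branch v8) = 12
  v11 = sub(12, 12) = 0

Propagation after the edit:
  v2: runs — in3 -6->0; result 0.
  v3: marked dirty but never re-examined — demand shifted away from it.
  v5: runs — in3 -6->0; result 3.
  v6: runs — v2 -6->0; v5 -18->3; result 3.
  v8: runs — v6 -6->3; v5 -18->3; result 0.
  v10: runs — v8 12->0; result 0.
  v11: runs — v8 12->0; v10 12->0; result 0 (same value as before).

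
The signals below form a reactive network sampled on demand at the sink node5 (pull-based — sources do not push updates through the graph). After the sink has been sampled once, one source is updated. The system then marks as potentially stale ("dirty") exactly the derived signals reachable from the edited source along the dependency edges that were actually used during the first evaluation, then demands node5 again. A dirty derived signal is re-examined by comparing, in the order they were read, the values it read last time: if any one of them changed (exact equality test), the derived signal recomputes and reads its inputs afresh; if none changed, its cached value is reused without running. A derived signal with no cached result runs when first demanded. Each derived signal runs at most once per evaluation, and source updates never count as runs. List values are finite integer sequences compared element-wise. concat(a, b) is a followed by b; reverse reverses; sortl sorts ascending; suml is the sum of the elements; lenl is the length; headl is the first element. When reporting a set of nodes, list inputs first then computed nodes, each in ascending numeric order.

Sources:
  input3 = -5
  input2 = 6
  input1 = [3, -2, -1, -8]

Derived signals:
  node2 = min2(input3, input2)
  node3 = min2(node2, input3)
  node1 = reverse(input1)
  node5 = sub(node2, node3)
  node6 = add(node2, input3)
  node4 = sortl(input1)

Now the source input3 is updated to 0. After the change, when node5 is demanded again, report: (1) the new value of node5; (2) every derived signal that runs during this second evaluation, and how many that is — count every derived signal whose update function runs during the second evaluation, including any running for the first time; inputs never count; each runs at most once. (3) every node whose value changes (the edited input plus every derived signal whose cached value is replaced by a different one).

Initial pass — values computed on the first demand:
  node2 = min2(-5, 6) = -5
  node3 = min2(-5, -5) = -5
  node5 = sub(-5, -5) = 0

Second demand — change propagation:
  node2: re-runs because input3 -5->0; new result 0.
  node3: re-runs because node2 -5->0; input3 -5->0; new result 0.
  node5: re-runs because node2 -5->0; node3 -5->0; new result 0 (unchanged).

node5 now evaluates to 0.
Run set: node2, node3, node5 (3 run).
Changed values: input3, node2, node3.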